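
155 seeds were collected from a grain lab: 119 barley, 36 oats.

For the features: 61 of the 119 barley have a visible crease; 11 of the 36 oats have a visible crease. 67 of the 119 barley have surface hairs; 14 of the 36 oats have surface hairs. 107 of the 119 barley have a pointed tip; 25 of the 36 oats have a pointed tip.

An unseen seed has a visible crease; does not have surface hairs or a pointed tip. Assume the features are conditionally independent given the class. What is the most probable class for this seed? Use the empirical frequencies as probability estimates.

barley: (119/155) × (61/119) × (52/119) × (12/119) ≈ 0.0173416
oats: (36/155) × (11/36) × (22/36) × (11/36) ≈ 0.0132517
Highest score → barley.

barley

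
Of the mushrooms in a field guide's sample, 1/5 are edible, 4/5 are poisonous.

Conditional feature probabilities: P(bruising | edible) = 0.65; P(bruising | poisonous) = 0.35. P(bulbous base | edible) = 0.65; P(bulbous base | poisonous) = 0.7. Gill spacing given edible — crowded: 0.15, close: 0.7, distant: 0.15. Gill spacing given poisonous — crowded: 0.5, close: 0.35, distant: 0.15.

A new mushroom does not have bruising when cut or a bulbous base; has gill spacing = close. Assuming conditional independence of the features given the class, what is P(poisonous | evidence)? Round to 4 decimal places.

edible: 0.2 × (1−0.65) × (1−0.65) × 0.7 = 0.01715
poisonous: 0.8 × (1−0.35) × (1−0.7) × 0.35 = 0.0546
P(poisonous | x) = 0.0546 / 0.07175 ≈ 0.7610

0.7610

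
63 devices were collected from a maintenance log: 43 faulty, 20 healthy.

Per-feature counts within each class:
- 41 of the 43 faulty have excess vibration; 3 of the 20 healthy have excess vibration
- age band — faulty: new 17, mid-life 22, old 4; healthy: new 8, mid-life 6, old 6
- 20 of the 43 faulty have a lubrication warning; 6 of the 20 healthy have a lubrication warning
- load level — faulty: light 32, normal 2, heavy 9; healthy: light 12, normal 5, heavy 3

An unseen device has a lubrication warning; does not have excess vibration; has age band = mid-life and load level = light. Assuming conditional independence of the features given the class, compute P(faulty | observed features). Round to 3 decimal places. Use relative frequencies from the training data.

0.278

faulty: (43/63) × (2/43) × (22/43) × (20/43) × (32/43) ≈ 0.00562195
healthy: (20/63) × (17/20) × (6/20) × (6/20) × (12/20) ≈ 0.0145714
P(faulty | x) = 0.00562195 / 0.02019335 ≈ 0.278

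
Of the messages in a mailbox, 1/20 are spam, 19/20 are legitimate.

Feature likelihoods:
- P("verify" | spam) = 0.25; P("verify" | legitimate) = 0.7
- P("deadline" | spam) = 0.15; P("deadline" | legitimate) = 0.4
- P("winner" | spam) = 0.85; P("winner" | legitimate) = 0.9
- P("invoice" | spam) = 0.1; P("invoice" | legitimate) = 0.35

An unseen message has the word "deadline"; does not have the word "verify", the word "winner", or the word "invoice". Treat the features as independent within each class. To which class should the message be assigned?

legitimate

spam: 0.05 × (1−0.25) × 0.15 × (1−0.85) × (1−0.1) = 0.000759375
legitimate: 0.95 × (1−0.7) × 0.4 × (1−0.9) × (1−0.35) = 0.00741
Highest score → legitimate.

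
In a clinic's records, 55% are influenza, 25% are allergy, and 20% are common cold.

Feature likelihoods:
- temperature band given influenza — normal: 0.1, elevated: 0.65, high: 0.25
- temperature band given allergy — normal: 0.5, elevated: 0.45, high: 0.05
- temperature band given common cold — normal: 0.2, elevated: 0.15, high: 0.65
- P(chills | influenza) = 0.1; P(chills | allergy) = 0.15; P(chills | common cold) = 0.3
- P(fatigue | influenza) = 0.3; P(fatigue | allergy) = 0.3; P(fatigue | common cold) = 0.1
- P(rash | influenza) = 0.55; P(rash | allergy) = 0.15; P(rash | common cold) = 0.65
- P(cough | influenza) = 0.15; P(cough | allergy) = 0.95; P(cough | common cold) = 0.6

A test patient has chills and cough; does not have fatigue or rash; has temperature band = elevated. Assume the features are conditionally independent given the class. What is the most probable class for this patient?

allergy

influenza: 0.55 × 0.65 × 0.1 × (1−0.3) × (1−0.55) × 0.15 = 0.0016891875
allergy: 0.25 × 0.45 × 0.15 × (1−0.3) × (1−0.15) × 0.95 = 0.00953859375
common cold: 0.2 × 0.15 × 0.3 × (1−0.1) × (1−0.65) × 0.6 = 0.001701
Highest score → allergy.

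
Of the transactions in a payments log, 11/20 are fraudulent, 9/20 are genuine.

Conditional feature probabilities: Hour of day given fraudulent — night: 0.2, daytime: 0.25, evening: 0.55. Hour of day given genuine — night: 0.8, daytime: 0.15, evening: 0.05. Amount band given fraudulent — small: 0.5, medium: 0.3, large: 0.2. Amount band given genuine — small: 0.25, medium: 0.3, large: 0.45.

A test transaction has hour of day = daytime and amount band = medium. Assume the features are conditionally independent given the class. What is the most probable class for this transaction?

fraudulent

fraudulent: 0.55 × 0.25 × 0.3 = 0.04125
genuine: 0.45 × 0.15 × 0.3 = 0.02025
Highest score → fraudulent.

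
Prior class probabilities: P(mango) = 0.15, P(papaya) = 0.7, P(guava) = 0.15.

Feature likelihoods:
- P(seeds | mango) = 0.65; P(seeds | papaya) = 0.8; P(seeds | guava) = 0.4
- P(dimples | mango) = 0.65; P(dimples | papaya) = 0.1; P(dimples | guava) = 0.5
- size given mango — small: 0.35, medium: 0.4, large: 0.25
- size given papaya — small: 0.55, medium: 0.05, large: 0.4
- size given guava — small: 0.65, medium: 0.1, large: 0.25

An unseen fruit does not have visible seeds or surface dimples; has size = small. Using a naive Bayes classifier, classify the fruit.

papaya

mango: 0.15 × (1−0.65) × (1−0.65) × 0.35 = 0.00643125
papaya: 0.7 × (1−0.8) × (1−0.1) × 0.55 = 0.0693
guava: 0.15 × (1−0.4) × (1−0.5) × 0.65 = 0.02925
Highest score → papaya.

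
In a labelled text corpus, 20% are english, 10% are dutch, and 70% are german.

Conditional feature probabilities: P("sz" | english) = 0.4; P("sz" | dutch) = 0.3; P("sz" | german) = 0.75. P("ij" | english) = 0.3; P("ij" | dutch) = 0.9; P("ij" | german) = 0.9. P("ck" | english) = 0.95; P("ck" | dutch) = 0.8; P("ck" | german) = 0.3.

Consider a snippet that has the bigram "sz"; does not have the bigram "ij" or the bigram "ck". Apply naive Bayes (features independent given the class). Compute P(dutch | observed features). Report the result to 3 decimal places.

0.015

english: 0.2 × 0.4 × (1−0.3) × (1−0.95) = 0.0028
dutch: 0.1 × 0.3 × (1−0.9) × (1−0.8) = 0.0006
german: 0.7 × 0.75 × (1−0.9) × (1−0.3) = 0.03675
P(dutch | x) = 0.0006 / 0.04015 ≈ 0.015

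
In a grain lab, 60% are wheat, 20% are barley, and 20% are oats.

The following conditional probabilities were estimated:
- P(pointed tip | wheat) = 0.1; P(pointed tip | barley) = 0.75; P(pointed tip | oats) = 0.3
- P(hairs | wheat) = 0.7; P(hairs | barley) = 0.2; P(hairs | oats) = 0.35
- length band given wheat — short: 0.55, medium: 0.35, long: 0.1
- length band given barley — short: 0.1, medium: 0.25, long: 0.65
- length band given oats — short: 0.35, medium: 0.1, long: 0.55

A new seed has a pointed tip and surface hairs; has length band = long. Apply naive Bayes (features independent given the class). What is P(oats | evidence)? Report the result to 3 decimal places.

0.328

wheat: 0.6 × 0.1 × 0.7 × 0.1 = 0.0042
barley: 0.2 × 0.75 × 0.2 × 0.65 = 0.0195
oats: 0.2 × 0.3 × 0.35 × 0.55 = 0.01155
P(oats | x) = 0.01155 / 0.03525 ≈ 0.328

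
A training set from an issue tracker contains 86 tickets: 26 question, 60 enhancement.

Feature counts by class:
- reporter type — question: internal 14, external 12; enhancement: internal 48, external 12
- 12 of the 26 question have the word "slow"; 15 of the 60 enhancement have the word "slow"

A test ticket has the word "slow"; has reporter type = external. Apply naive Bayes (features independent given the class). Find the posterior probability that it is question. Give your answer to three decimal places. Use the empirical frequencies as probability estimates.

question: (26/86) × (12/26) × (12/26) ≈ 0.0644007
enhancement: (60/86) × (12/60) × (15/60) ≈ 0.0348837
P(question | x) = 0.0644007 / 0.0992844 ≈ 0.649

0.649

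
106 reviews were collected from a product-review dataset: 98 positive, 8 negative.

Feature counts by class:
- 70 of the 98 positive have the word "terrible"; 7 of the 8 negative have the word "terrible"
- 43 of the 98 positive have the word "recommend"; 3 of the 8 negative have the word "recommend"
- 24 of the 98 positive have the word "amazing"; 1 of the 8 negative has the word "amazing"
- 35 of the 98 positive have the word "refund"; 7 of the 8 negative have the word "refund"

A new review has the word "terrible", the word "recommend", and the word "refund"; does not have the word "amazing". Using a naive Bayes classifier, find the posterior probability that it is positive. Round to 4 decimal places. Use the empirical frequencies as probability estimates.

0.8047

positive: (98/106) × (70/98) × (43/98) × (74/98) × (35/98) ≈ 0.0781416
negative: (8/106) × (7/8) × (3/8) × (7/8) × (7/8) ≈ 0.0189601
P(positive | x) = 0.0781416 / 0.0971017 ≈ 0.8047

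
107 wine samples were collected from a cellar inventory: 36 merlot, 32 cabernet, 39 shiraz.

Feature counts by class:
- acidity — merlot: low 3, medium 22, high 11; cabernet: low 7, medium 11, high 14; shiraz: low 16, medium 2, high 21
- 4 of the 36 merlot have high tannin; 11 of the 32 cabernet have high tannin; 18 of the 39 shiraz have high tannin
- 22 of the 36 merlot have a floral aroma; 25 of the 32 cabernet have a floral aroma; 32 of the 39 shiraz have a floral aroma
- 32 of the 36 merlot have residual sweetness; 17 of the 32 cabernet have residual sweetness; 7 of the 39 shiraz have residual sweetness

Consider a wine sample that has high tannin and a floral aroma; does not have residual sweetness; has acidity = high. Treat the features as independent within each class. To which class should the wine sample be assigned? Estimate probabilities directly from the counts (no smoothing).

shiraz

merlot: (36/107) × (11/36) × (4/36) × (22/36) × (4/36) ≈ 0.000775611
cabernet: (32/107) × (14/32) × (11/32) × (25/32) × (15/32) ≈ 0.0164709
shiraz: (39/107) × (21/39) × (18/39) × (32/39) × (32/39) ≈ 0.0609838
Highest score → shiraz.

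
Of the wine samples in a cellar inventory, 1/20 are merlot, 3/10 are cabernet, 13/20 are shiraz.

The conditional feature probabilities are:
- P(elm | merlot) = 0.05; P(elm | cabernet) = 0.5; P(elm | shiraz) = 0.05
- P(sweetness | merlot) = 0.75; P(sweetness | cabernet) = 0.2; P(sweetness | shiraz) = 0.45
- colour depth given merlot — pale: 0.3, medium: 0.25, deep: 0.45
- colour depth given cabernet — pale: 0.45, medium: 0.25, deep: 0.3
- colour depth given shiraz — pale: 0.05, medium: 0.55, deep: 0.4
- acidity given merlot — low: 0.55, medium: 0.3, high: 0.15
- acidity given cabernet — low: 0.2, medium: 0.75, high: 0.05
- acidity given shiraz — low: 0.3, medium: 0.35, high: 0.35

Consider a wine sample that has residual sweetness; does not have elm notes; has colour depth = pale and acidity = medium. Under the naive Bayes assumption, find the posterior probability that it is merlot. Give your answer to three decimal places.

merlot: 0.05 × (1−0.05) × 0.75 × 0.3 × 0.3 = 0.00320625
cabernet: 0.3 × (1−0.5) × 0.2 × 0.45 × 0.75 = 0.010125
shiraz: 0.65 × (1−0.05) × 0.45 × 0.05 × 0.35 = 0.0048628125
P(merlot | x) = 0.00320625 / 0.0181940625 ≈ 0.176

0.176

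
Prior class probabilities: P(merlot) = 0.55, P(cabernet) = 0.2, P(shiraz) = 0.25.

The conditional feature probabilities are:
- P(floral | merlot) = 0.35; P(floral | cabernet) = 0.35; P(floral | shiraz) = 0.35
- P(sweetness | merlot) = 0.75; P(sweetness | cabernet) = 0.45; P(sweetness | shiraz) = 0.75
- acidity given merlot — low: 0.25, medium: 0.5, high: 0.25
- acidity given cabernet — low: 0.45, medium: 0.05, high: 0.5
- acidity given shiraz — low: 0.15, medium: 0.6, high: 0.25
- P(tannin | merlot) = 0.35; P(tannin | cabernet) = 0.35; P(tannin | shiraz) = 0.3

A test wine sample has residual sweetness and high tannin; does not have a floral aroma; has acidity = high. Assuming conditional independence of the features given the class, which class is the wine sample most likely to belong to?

merlot: 0.55 × (1−0.35) × 0.75 × 0.25 × 0.35 = 0.0234609375
cabernet: 0.2 × (1−0.35) × 0.45 × 0.5 × 0.35 = 0.0102375
shiraz: 0.25 × (1−0.35) × 0.75 × 0.25 × 0.3 = 0.009140625
Highest score → merlot.

merlot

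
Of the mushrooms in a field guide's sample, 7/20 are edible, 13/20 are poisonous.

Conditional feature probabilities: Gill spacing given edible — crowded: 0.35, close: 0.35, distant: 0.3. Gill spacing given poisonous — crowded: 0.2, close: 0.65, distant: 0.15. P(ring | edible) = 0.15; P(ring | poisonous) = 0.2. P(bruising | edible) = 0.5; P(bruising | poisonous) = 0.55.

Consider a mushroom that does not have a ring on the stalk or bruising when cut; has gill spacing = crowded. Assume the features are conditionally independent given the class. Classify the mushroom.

edible

edible: 0.35 × 0.35 × (1−0.15) × (1−0.5) = 0.0520625
poisonous: 0.65 × 0.2 × (1−0.2) × (1−0.55) = 0.0468
Highest score → edible.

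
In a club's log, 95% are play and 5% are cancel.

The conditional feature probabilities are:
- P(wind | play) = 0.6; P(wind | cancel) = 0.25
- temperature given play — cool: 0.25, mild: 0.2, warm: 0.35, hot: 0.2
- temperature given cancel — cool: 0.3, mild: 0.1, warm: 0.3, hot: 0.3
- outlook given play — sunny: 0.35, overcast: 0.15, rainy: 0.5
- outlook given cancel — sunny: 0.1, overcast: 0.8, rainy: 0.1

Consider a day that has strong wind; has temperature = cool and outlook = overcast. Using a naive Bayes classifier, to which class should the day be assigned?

play: 0.95 × 0.6 × 0.25 × 0.15 = 0.021375
cancel: 0.05 × 0.25 × 0.3 × 0.8 = 0.003
Highest score → play.

play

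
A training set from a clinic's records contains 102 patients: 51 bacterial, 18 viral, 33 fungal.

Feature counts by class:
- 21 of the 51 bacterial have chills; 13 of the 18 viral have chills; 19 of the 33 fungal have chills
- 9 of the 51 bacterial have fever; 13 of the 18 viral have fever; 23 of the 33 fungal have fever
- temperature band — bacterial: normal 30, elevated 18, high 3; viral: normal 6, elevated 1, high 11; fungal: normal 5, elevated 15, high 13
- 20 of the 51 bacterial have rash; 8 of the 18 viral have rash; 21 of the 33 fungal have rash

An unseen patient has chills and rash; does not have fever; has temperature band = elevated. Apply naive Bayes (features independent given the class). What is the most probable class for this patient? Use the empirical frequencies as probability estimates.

bacterial

bacterial: (51/102) × (21/51) × (42/51) × (18/51) × (20/51) ≈ 0.0234672
viral: (18/102) × (13/18) × (5/18) × (1/18) × (8/18) ≈ 0.000874149
fungal: (33/102) × (19/33) × (10/33) × (15/33) × (21/33) ≈ 0.0163276
Highest score → bacterial.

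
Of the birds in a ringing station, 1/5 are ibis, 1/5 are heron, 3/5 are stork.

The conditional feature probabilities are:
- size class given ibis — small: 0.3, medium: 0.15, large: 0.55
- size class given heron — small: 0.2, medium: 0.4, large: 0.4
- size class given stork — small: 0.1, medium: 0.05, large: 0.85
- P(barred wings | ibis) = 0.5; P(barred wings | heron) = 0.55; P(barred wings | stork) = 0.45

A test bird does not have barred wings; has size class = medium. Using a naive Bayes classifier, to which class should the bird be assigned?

ibis: 0.2 × 0.15 × (1−0.5) = 0.015
heron: 0.2 × 0.4 × (1−0.55) = 0.036
stork: 0.6 × 0.05 × (1−0.45) = 0.0165
Highest score → heron.

heron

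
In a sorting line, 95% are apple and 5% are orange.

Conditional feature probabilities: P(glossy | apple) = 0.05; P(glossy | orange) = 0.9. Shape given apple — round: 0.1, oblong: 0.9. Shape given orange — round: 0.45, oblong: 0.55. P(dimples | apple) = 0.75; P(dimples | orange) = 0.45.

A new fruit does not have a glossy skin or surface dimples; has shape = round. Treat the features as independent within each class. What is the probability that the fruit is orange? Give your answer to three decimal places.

0.052

apple: 0.95 × (1−0.05) × 0.1 × (1−0.75) = 0.0225625
orange: 0.05 × (1−0.9) × 0.45 × (1−0.45) = 0.0012375
P(orange | x) = 0.0012375 / 0.0238 ≈ 0.052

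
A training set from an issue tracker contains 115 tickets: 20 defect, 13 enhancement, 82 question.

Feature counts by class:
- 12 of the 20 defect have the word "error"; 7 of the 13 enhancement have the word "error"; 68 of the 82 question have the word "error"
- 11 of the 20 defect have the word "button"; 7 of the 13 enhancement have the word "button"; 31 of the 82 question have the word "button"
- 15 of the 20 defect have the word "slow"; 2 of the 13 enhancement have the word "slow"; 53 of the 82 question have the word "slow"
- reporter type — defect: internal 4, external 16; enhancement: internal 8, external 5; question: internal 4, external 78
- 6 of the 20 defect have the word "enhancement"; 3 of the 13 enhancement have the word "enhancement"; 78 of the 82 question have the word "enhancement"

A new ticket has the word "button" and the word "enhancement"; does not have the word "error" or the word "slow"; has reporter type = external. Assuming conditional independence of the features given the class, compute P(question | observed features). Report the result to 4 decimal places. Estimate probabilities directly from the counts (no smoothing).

0.7697

defect: (20/115) × (8/20) × (11/20) × (5/20) × (16/20) × (6/20) ≈ 0.00229565
enhancement: (13/115) × (6/13) × (7/13) × (11/13) × (5/13) × (3/13) ≈ 0.0021099
question: (82/115) × (14/82) × (31/82) × (29/82) × (78/82) × (78/82) ≈ 0.0147273
P(question | x) = 0.0147273 / 0.01913285 ≈ 0.7697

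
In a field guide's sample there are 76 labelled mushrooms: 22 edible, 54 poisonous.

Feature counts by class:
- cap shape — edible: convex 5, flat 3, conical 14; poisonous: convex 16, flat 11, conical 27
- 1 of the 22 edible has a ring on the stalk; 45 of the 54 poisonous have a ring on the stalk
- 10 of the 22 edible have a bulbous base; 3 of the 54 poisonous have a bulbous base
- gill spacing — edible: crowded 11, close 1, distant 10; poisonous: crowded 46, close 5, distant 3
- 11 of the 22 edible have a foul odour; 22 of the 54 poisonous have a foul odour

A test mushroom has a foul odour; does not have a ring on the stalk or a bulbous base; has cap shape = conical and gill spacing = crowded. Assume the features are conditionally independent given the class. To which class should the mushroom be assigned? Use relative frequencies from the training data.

edible: (22/76) × (14/22) × (21/22) × (12/22) × (11/22) × (11/22) ≈ 0.0239778
poisonous: (54/76) × (27/54) × (9/54) × (51/54) × (46/54) × (22/54) ≈ 0.0194074
Highest score → edible.

edible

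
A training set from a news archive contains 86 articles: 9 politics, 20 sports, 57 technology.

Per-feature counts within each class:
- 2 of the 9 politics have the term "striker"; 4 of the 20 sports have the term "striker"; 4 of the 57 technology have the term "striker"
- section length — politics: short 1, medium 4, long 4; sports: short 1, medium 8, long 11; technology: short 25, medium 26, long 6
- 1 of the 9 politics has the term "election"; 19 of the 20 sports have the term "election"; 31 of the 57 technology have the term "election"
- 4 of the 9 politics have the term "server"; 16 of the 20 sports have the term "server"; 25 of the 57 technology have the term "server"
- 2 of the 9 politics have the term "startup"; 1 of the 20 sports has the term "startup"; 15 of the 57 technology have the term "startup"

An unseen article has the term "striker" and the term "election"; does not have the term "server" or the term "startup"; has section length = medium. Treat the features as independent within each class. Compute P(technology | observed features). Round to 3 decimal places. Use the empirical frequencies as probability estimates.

0.553

politics: (9/86) × (2/9) × (4/9) × (1/9) × (5/9) × (7/9) ≈ 0.000496237
sports: (20/86) × (4/20) × (8/20) × (19/20) × (4/20) × (19/20) ≈ 0.00335814
technology: (57/86) × (4/57) × (26/57) × (31/57) × (32/57) × (42/57) ≈ 0.00477305
P(technology | x) = 0.00477305 / 0.008627427 ≈ 0.553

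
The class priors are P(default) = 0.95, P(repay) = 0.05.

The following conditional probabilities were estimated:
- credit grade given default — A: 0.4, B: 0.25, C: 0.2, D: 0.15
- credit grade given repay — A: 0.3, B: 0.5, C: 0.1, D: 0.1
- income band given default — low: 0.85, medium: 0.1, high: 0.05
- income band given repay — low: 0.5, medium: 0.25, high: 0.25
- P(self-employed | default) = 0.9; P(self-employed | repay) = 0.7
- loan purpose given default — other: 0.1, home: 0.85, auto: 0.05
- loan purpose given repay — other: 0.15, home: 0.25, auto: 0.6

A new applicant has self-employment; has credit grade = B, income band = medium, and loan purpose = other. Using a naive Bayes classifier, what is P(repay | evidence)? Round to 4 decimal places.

default: 0.95 × 0.25 × 0.1 × 0.9 × 0.1 = 0.0021375
repay: 0.05 × 0.5 × 0.25 × 0.7 × 0.15 = 0.00065625
P(repay | x) = 0.00065625 / 0.00279375 ≈ 0.2349

0.2349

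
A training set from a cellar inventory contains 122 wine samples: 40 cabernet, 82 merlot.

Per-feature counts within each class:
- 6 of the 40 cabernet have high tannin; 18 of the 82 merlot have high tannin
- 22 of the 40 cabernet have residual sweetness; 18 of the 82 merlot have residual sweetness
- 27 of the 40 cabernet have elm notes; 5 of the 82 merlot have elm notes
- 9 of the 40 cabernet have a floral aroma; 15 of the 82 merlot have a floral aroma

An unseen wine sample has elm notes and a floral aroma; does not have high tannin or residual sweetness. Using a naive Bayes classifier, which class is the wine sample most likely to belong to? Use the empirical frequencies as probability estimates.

cabernet

cabernet: (40/122) × (34/40) × (18/40) × (27/40) × (9/40) ≈ 0.0190466
merlot: (82/122) × (64/82) × (64/82) × (5/82) × (15/82) ≈ 0.00456688
Highest score → cabernet.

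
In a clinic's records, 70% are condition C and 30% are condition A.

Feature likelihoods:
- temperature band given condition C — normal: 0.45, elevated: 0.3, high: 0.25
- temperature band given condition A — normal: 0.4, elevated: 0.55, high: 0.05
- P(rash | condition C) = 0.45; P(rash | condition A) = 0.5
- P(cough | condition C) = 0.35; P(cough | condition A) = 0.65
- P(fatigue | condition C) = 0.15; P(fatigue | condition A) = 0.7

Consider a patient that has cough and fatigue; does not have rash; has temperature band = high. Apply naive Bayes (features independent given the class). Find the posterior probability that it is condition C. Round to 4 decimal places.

condition C: 0.7 × 0.25 × (1−0.45) × 0.35 × 0.15 = 0.005053125
condition A: 0.3 × 0.05 × (1−0.5) × 0.65 × 0.7 = 0.0034125
P(condition C | x) = 0.005053125 / 0.008465625 ≈ 0.5969

0.5969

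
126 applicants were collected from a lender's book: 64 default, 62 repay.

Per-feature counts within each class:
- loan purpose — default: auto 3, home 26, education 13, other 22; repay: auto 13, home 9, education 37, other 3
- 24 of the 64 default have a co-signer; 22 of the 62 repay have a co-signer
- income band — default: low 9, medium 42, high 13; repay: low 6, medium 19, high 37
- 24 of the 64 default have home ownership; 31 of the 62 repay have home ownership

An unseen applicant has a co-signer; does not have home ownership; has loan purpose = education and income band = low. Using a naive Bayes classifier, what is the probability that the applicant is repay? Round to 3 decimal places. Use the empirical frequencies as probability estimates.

default: (64/126) × (13/64) × (24/64) × (9/64) × (40/64) ≈ 0.00340053
repay: (62/126) × (37/62) × (22/62) × (6/62) × (31/62) ≈ 0.00504187
P(repay | x) = 0.00504187 / 0.0084424 ≈ 0.597

0.597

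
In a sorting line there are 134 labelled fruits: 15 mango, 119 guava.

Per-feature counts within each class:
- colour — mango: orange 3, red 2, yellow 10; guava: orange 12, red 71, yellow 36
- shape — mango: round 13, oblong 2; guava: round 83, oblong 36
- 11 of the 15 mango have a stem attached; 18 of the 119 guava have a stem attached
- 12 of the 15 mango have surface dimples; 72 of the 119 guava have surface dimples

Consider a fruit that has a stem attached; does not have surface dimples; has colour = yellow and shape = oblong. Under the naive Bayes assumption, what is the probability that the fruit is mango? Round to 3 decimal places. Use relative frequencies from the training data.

0.231

mango: (15/134) × (10/15) × (2/15) × (11/15) × (3/15) ≈ 0.00145937
guava: (119/134) × (36/119) × (36/119) × (18/119) × (47/119) ≈ 0.00485545
P(mango | x) = 0.00145937 / 0.00631482 ≈ 0.231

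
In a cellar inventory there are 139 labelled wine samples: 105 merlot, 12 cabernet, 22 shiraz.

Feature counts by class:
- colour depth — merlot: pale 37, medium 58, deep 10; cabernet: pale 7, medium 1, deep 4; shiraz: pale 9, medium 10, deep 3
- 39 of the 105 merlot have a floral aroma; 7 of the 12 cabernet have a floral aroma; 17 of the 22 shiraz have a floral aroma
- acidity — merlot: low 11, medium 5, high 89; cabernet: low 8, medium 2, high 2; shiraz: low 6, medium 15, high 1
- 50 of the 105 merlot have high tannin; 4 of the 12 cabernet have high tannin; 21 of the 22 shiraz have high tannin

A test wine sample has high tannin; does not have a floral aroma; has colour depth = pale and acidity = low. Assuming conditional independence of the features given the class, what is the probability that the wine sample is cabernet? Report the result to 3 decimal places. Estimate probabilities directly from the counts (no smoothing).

merlot: (105/139) × (37/105) × (66/105) × (11/105) × (50/105) ≈ 0.00834691
cabernet: (12/139) × (7/12) × (5/12) × (8/12) × (4/12) ≈ 0.00466294
shiraz: (22/139) × (9/22) × (5/22) × (6/22) × (21/22) ≈ 0.00383089
P(cabernet | x) = 0.00466294 / 0.01684074 ≈ 0.277

0.277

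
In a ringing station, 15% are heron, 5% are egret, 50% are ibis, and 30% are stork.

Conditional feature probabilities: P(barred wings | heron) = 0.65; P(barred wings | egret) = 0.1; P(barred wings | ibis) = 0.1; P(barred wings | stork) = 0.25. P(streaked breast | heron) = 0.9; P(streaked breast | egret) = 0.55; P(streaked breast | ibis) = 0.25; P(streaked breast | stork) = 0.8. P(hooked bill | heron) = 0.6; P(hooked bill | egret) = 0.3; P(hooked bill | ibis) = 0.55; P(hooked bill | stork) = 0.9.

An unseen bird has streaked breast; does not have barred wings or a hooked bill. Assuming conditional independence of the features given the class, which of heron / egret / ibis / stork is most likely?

heron: 0.15 × (1−0.65) × 0.9 × (1−0.6) = 0.0189
egret: 0.05 × (1−0.1) × 0.55 × (1−0.3) = 0.017325
ibis: 0.5 × (1−0.1) × 0.25 × (1−0.55) = 0.050625
stork: 0.3 × (1−0.25) × 0.8 × (1−0.9) = 0.018
Highest score → ibis.

ibis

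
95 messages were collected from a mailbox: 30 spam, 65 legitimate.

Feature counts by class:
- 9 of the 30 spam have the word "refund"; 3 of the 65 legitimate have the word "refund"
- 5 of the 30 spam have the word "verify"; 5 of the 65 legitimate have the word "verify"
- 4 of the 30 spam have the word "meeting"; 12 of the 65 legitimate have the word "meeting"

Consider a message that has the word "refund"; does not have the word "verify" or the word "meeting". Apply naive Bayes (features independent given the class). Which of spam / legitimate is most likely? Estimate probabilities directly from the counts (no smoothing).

spam: (30/95) × (9/30) × (25/30) × (26/30) ≈ 0.0684211
legitimate: (65/95) × (3/65) × (60/65) × (53/65) ≈ 0.0237683
Highest score → spam.

spam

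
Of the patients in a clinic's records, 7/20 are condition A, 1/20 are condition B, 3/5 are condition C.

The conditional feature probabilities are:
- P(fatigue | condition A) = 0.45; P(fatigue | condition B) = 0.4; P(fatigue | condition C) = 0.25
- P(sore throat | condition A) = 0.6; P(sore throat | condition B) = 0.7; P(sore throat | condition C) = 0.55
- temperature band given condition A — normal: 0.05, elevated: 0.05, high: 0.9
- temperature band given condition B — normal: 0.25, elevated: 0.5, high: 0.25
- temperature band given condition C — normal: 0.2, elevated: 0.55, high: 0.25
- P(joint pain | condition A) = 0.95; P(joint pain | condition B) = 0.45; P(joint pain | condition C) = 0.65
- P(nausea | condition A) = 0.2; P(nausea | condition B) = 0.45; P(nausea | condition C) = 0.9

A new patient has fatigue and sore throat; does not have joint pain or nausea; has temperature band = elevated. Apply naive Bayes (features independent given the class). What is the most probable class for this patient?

condition B

condition A: 0.35 × 0.45 × 0.6 × 0.05 × (1−0.95) × (1−0.2) = 0.000189
condition B: 0.05 × 0.4 × 0.7 × 0.5 × (1−0.45) × (1−0.45) = 0.0021175
condition C: 0.6 × 0.25 × 0.55 × 0.55 × (1−0.65) × (1−0.9) = 0.001588125
Highest score → condition B.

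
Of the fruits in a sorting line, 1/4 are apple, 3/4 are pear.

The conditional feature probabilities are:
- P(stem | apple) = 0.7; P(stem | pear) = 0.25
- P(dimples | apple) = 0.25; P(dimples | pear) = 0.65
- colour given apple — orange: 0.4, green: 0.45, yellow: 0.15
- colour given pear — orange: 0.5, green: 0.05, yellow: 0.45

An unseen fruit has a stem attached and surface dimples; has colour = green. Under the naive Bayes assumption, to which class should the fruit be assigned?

apple: 0.25 × 0.7 × 0.25 × 0.45 = 0.0196875
pear: 0.75 × 0.25 × 0.65 × 0.05 = 0.00609375
Highest score → apple.

apple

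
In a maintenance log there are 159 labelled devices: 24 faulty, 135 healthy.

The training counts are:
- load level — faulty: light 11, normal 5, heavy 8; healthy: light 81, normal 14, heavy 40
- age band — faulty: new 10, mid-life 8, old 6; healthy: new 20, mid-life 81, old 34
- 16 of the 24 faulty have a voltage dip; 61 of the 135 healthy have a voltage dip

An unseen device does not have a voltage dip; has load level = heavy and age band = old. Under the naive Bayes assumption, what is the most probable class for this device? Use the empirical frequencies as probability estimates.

faulty: (24/159) × (8/24) × (6/24) × (8/24) ≈ 0.00419287
healthy: (135/159) × (40/135) × (34/135) × (74/135) ≈ 0.0347301
Highest score → healthy.

healthy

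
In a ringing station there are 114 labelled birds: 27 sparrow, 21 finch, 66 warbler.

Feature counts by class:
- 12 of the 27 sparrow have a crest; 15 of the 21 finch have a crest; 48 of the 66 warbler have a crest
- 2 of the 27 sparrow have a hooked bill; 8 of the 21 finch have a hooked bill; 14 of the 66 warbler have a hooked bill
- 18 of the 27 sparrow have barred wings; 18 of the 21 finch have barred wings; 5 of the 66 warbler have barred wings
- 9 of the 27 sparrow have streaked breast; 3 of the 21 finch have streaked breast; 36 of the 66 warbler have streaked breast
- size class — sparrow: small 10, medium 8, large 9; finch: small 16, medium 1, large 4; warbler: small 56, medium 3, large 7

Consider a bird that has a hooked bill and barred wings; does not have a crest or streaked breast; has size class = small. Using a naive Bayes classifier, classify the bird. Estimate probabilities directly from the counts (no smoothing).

sparrow: (27/114) × (15/27) × (2/27) × (18/27) × (18/27) × (10/27) ≈ 0.00160438
finch: (21/114) × (6/21) × (8/21) × (18/21) × (18/21) × (16/21) ≈ 0.0112234
warbler: (66/114) × (18/66) × (14/66) × (5/66) × (30/66) × (56/66) ≈ 0.000978587
Highest score → finch.

finch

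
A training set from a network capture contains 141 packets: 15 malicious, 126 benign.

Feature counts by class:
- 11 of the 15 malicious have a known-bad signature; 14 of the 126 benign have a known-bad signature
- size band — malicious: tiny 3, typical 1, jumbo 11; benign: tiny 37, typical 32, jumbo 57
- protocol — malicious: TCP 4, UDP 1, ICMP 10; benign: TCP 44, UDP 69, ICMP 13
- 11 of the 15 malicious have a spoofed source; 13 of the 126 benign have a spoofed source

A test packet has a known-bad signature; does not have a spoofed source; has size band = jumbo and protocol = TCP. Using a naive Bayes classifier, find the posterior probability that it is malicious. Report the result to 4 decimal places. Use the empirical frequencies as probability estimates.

0.2243

malicious: (15/141) × (11/15) × (11/15) × (4/15) × (4/15) ≈ 0.0040683
benign: (126/141) × (14/126) × (57/126) × (44/126) × (113/126) ≈ 0.0140671
P(malicious | x) = 0.0040683 / 0.0181354 ≈ 0.2243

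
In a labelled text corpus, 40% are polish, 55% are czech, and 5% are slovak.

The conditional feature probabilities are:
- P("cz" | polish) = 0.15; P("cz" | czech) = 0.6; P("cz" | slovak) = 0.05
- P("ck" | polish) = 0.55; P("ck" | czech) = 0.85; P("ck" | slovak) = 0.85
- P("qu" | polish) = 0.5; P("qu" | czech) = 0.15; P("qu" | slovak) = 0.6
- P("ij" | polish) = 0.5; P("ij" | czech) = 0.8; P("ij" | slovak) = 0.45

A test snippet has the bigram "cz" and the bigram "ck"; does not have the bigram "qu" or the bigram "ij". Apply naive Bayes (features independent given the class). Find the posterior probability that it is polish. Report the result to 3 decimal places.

0.146

polish: 0.4 × 0.15 × 0.55 × (1−0.5) × (1−0.5) = 0.00825
czech: 0.55 × 0.6 × 0.85 × (1−0.15) × (1−0.8) = 0.047685
slovak: 0.05 × 0.05 × 0.85 × (1−0.6) × (1−0.45) = 0.0004675
P(polish | x) = 0.00825 / 0.0564025 ≈ 0.146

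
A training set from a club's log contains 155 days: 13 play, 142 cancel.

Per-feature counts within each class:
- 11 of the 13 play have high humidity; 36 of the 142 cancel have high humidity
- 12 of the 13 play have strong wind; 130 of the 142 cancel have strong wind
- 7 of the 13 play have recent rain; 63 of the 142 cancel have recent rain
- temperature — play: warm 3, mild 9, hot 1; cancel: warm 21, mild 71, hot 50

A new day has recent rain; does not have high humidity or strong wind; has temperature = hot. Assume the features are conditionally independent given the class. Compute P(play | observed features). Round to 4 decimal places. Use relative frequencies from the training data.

play: (13/155) × (2/13) × (1/13) × (7/13) × (1/13) ≈ 0.0000411118
cancel: (142/155) × (106/142) × (12/142) × (63/142) × (50/142) ≈ 0.0090282
P(play | x) = 0.0000411118 / 0.0090693118 ≈ 0.0045

0.0045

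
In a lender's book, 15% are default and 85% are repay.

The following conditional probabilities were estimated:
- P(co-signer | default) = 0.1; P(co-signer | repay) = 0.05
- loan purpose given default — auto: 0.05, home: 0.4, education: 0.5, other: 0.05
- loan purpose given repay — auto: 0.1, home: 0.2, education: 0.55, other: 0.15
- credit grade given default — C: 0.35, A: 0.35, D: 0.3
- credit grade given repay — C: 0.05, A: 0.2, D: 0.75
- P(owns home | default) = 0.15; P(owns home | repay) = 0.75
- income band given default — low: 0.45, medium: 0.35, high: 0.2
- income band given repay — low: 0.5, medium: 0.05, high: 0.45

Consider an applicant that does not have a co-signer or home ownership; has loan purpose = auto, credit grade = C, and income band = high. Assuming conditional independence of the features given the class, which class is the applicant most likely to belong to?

default: 0.15 × (1−0.1) × 0.05 × 0.35 × (1−0.15) × 0.2 = 0.000401625
repay: 0.85 × (1−0.05) × 0.1 × 0.05 × (1−0.75) × 0.45 = 0.00045421875
Highest score → repay.

repay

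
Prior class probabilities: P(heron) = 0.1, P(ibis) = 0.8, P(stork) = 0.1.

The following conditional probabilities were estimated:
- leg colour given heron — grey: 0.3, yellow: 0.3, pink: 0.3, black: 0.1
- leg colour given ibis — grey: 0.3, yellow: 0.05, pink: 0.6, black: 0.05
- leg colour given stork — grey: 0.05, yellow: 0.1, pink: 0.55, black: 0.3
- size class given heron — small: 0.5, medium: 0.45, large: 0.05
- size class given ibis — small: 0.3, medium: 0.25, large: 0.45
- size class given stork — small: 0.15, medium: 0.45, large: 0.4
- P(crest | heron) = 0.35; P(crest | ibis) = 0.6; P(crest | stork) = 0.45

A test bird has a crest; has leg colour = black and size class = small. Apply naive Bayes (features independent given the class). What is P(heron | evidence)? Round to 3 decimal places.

0.159

heron: 0.1 × 0.1 × 0.5 × 0.35 = 0.00175
ibis: 0.8 × 0.05 × 0.3 × 0.6 = 0.0072
stork: 0.1 × 0.3 × 0.15 × 0.45 = 0.002025
P(heron | x) = 0.00175 / 0.010975 ≈ 0.159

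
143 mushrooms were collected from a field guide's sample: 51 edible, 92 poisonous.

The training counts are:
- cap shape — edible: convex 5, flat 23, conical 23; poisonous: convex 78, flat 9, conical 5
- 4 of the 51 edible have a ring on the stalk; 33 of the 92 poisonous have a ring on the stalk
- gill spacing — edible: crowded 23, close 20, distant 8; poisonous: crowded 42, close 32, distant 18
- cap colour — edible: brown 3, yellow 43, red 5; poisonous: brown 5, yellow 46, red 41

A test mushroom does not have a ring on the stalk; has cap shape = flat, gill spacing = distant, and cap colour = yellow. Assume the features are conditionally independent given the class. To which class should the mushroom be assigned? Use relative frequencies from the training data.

edible

edible: (51/143) × (23/51) × (47/51) × (8/51) × (43/51) ≈ 0.0196037
poisonous: (92/143) × (9/92) × (59/92) × (18/92) × (46/92) ≈ 0.00394844
Highest score → edible.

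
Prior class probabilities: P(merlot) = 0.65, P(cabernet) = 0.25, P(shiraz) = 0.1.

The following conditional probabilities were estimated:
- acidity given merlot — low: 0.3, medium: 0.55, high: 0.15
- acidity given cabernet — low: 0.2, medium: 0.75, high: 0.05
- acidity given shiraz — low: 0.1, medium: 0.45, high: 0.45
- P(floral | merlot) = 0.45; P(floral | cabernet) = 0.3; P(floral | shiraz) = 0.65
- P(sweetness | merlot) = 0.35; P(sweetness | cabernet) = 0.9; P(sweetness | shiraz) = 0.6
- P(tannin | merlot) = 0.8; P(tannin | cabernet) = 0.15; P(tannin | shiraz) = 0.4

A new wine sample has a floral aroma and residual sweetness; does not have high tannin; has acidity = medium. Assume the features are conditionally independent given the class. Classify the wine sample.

merlot: 0.65 × 0.55 × 0.45 × 0.35 × (1−0.8) = 0.01126125
cabernet: 0.25 × 0.75 × 0.3 × 0.9 × (1−0.15) = 0.04303125
shiraz: 0.1 × 0.45 × 0.65 × 0.6 × (1−0.4) = 0.01053
Highest score → cabernet.

cabernet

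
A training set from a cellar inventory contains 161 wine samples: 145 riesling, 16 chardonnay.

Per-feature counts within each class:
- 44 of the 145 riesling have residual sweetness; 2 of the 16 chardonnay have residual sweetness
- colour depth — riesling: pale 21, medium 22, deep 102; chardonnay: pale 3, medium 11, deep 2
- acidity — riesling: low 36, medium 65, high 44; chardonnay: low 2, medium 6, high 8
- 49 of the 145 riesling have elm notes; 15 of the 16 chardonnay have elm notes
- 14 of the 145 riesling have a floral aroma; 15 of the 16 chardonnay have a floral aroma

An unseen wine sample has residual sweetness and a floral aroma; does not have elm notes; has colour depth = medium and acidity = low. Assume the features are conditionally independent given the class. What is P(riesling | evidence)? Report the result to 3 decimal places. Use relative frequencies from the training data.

0.913

riesling: (145/161) × (44/145) × (22/145) × (36/145) × (96/145) × (14/145) ≈ 0.000658081
chardonnay: (16/161) × (2/16) × (11/16) × (2/16) × (1/16) × (15/16) ≈ 0.0000625516
P(riesling | x) = 0.000658081 / 0.0007206326 ≈ 0.913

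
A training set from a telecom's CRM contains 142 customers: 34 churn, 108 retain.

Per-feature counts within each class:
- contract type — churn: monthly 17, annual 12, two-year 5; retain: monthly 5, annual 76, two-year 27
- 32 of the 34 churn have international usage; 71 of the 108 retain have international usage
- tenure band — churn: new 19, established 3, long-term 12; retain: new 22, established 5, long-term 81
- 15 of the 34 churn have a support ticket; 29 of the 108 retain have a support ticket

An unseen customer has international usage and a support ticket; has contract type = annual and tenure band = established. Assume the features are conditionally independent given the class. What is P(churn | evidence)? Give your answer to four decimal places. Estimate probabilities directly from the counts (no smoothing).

churn: (34/142) × (12/34) × (32/34) × (3/34) × (15/34) ≈ 0.00309613
retain: (108/142) × (76/108) × (71/108) × (5/108) × (29/108) ≈ 0.00437402
P(churn | x) = 0.00309613 / 0.00747015 ≈ 0.4145

0.4145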